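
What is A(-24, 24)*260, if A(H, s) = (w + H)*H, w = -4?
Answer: 174720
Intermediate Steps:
A(H, s) = H*(-4 + H) (A(H, s) = (-4 + H)*H = H*(-4 + H))
A(-24, 24)*260 = -24*(-4 - 24)*260 = -24*(-28)*260 = 672*260 = 174720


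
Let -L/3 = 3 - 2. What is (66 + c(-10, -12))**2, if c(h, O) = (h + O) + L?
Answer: 1681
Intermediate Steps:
L = -3 (L = -3*(3 - 2) = -3*1 = -3)
c(h, O) = -3 + O + h (c(h, O) = (h + O) - 3 = (O + h) - 3 = -3 + O + h)
(66 + c(-10, -12))**2 = (66 + (-3 - 12 - 10))**2 = (66 - 25)**2 = 41**2 = 1681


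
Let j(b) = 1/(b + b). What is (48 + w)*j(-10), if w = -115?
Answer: 67/20 ≈ 3.3500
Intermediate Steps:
j(b) = 1/(2*b)
(48 + w)*j(-10) = (48 - 115)*((½)/(-10)) = -67*(-1)/(2*10) = -67*(-1/20) = 67/20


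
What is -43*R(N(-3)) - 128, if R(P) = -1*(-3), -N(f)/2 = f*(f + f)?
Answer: -257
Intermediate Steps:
N(f) = -4*f² (N(f) = -2*f*(f + f) = -2*f*2*f = -4*f²)
R(P) = 3
-43*R(N(-3)) - 128 = -43*3 - 128 = -129 - 128 = -257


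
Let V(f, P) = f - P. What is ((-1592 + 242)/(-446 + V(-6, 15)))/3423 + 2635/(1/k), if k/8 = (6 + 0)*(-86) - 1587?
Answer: -23621768239830/532847 ≈ -4.4331e+7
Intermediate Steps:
k = -16824 (k = 8*((6 + 0)*(-86) - 1587) = 8*(6*(-86) - 1587) = 8*(-516 - 1587) = 8*(-2103) = -16824)
((-1592 + 242)/(-446 + V(-6, 15)))/3423 + 2635/(1/k) = ((-1592 + 242)/(-446 + (-6 - 1*15)))/3423 + 2635/(1/(-16824)) = -1350/(-446 + (-6 - 15))*(1/3423) + 2635/(-1/16824) = -1350/(-446 - 21)*(1/3423) + 2635*(-16824) = -1350/(-467)*(1/3423) - 44331240 = -1350*(-1/467)*(1/3423) - 44331240 = (1350/467)*(1/3423) - 44331240 = 450/532847 - 44331240 = -23621768239830/532847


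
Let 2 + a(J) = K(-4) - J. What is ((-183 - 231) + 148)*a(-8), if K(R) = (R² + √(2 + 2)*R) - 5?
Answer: -2394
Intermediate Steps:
K(R) = -5 + R² + 2*R (K(R) = (R² + √4*R) - 5 = (R² + 2*R) - 5 = -5 + R² + 2*R)
a(J) = 1 - J (a(J) = -2 + ((-5 + (-4)² + 2*(-4)) - J) = -2 + ((-5 + 16 - 8) - J) = -2 + (3 - J) = 1 - J)
((-183 - 231) + 148)*a(-8) = ((-183 - 231) + 148)*(1 - 1*(-8)) = (-414 + 148)*(1 + 8) = -266*9 = -2394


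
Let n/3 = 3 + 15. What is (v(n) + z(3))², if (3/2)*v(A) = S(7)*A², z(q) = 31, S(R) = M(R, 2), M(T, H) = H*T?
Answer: 742399009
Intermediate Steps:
S(R) = 2*R
n = 54 (n = 3*(3 + 15) = 3*18 = 54)
v(A) = 28*A²/3 (v(A) = 2*((2*7)*A²)/3 = 2*(14*A²)/3 = 28*A²/3)
(v(n) + z(3))² = ((28/3)*54² + 31)² = ((28/3)*2916 + 31)² = (27216 + 31)² = 27247² = 742399009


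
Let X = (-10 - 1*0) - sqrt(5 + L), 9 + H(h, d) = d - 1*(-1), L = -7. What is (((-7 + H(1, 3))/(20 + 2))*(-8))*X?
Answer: -480/11 - 48*I*sqrt(2)/11 ≈ -43.636 - 6.1711*I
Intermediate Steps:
H(h, d) = -8 + d (H(h, d) = -9 + (d - 1*(-1)) = -9 + (d + 1) = -9 + (1 + d) = -8 + d)
X = -10 - I*sqrt(2) (X = (-10 - 1*0) - sqrt(5 - 7) = (-10 + 0) - sqrt(-2) = -10 - I*sqrt(2) ≈ -10.0 - 1.4142*I)
(((-7 + H(1, 3))/(20 + 2))*(-8))*X = (((-7 + (-8 + 3))/(20 + 2))*(-8))*(-10 - I*sqrt(2)) = (((-7 - 5)/22)*(-8))*(-10 - I*sqrt(2)) = (-12*1/22*(-8))*(-10 - I*sqrt(2)) = (-6/11*(-8))*(-10 - I*sqrt(2)) = 48*(-10 - I*sqrt(2))/11 = -480/11 - 48*I*sqrt(2)/11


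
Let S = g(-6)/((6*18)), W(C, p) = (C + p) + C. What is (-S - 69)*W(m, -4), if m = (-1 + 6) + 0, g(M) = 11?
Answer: -7463/18 ≈ -414.61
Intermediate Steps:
m = 5 (m = 5 + 0 = 5)
W(C, p) = p + 2*C
S = 11/108 (S = 11/((6*18)) = 11/108 ≈ 0.10185)
(-S - 69)*W(m, -4) = (-1*11/108 - 69)*(-4 + 2*5) = (-11/108 - 69)*(-4 + 10) = -7463/108*6 = -7463/18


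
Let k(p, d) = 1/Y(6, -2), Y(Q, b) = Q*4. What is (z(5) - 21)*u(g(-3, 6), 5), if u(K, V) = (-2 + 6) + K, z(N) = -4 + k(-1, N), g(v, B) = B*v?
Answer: 4193/12 ≈ 349.42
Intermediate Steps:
Y(Q, b) = 4*Q
k(p, d) = 1/24 (k(p, d) = 1/(4*6) = 1/24)
z(N) = -95/24 (z(N) = -4 + 1/24 = -95/24)
u(K, V) = 4 + K
(z(5) - 21)*u(g(-3, 6), 5) = (-95/24 - 21)*(4 + 6*(-3)) = -599*(4 - 18)/24 = -599/24*(-14) = 4193/12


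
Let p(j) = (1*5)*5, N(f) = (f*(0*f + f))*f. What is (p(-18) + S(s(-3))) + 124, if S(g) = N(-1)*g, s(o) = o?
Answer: 152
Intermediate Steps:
N(f) = f**3 (N(f) = (f*(0 + f))*f = (f*f)*f = f**2*f = f**3)
p(j) = 25 (p(j) = 5*5 = 25)
S(g) = -g (S(g) = (-1)**3*g = -g)
(p(-18) + S(s(-3))) + 124 = (25 - 1*(-3)) + 124 = (25 + 3) + 124 = 28 + 124 = 152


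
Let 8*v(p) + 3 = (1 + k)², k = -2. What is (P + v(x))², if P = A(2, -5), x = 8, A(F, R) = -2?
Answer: 81/16 ≈ 5.0625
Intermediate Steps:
P = -2
v(p) = -¼ (v(p) = -3/8 + (1 - 2)²/8 = -3/8 + (⅛)*(-1)² = -3/8 + (⅛)*1 = -3/8 + ⅛ = -¼)
(P + v(x))² = (-2 - ¼)² = (-9/4)² = 81/16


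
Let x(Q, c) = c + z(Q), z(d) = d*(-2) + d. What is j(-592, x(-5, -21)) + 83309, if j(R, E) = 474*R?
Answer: -197299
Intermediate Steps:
z(d) = -d (z(d) = -2*d + d = -d)
x(Q, c) = c - Q
j(-592, x(-5, -21)) + 83309 = 474*(-592) + 83309 = -280608 + 83309 = -197299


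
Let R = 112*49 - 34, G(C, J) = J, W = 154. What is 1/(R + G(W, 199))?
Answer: 1/5653 ≈ 0.00017690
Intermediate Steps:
R = 5454 (R = 5488 - 34 = 5454)
1/(R + G(W, 199)) = 1/(5454 + 199) = 1/5653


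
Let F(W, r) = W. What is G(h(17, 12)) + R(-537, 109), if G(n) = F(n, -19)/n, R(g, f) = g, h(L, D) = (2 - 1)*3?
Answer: -536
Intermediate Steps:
h(L, D) = 3 (h(L, D) = 1*3 = 3)
G(n) = 1 (G(n) = n/n = 1)
G(h(17, 12)) + R(-537, 109) = 1 - 537 = -536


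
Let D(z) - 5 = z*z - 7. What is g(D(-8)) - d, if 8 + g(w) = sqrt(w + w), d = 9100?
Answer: -9108 + 2*sqrt(31) ≈ -9096.9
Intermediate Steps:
D(z) = -2 + z**2 (D(z) = 5 + (z*z - 7) = 5 + (z**2 - 7) = 5 + (-7 + z**2) = -2 + z**2)
g(w) = -8 + sqrt(2)*sqrt(w) (g(w) = -8 + sqrt(w + w) = -8 + sqrt(2*w) = -8 + sqrt(2)*sqrt(w))
g(D(-8)) - d = (-8 + sqrt(2)*sqrt(-2 + (-8)**2)) - 1*9100 = (-8 + sqrt(2)*sqrt(-2 + 64)) - 9100 = (-8 + sqrt(2)*sqrt(62)) - 9100 = (-8 + 2*sqrt(31)) - 9100 = -9108 + 2*sqrt(31)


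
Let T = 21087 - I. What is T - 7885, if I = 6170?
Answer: 7032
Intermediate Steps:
T = 14917 (T = 21087 - 1*6170 = 21087 - 6170 = 14917)
T - 7885 = 14917 - 7885 = 7032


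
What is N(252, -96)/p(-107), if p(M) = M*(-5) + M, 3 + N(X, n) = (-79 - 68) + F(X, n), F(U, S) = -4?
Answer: -77/214 ≈ -0.35981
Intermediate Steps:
N(X, n) = -154 (N(X, n) = -3 + ((-79 - 68) - 4) = -3 + (-147 - 4) = -3 - 151 = -154)
p(M) = -4*M (p(M) = -5*M + M = -4*M)
N(252, -96)/p(-107) = -154/((-4*(-107))) = -154/428 = -154*1/428 = -77/214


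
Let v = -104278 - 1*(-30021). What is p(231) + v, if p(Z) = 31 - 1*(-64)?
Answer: -74162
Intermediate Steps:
p(Z) = 95 (p(Z) = 31 + 64 = 95)
v = -74257 (v = -104278 + 30021 = -74257)
p(231) + v = 95 - 74257 = -74162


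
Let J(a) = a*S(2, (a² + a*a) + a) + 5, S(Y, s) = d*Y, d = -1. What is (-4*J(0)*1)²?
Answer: 400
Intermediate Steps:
S(Y, s) = -Y
J(a) = 5 - 2*a (J(a) = a*(-1*2) + 5 = a*(-2) + 5 = -2*a + 5 = 5 - 2*a)
(-4*J(0)*1)² = (-4*(5 - 2*0)*1)² = (-4*(5 + 0)*1)² = (-4*5*1)² = (-20*1)² = (-20)² = 400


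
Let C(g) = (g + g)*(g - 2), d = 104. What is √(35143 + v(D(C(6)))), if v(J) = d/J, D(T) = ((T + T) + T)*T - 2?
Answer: 3*√46611449915/3455 ≈ 187.46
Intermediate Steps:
C(g) = 2*g*(-2 + g) (C(g) = (2*g)*(-2 + g) = 2*g*(-2 + g))
D(T) = -2 + 3*T² (D(T) = (2*T + T)*T - 2 = (3*T)*T - 2 = 3*T² - 2 = -2 + 3*T²)
v(J) = 104/J
√(35143 + v(D(C(6)))) = √(35143 + 104/(-2 + 3*(2*6*(-2 + 6))²)) = √(35143 + 104/(-2 + 3*(2*6*4)²)) = √(35143 + 104/(-2 + 3*48²)) = √(35143 + 104/(-2 + 3*2304)) = √(35143 + 104/(-2 + 6912)) = √(35143 + 104/6910) = √(35143 + 104*(1/6910)) = √(35143 + 52/3455) = √(121419117/3455) = 3*√46611449915/3455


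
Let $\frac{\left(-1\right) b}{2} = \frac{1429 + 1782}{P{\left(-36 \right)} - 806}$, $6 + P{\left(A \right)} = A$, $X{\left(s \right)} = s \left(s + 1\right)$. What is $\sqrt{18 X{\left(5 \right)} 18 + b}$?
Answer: $\frac{\sqrt{437196046}}{212} \approx 98.628$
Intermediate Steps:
$X{\left(s \right)} = s \left(1 + s\right)$
$P{\left(A \right)} = -6 + A$
$b = \frac{3211}{424}$ ($b = - 2 \frac{1429 + 1782}{\left(-6 - 36\right) - 806} = - 2 \frac{3211}{-42 - 806} = - 2 \frac{3211}{-848} = - 2 \cdot 3211 \left(- \frac{1}{848}\right) = \left(-2\right) \left(- \frac{3211}{848}\right) = \frac{3211}{424} \approx 7.5731$)
$\sqrt{18 X{\left(5 \right)} 18 + b} = \sqrt{18 \cdot 5 \left(1 + 5\right) 18 + \frac{3211}{424}} = \sqrt{18 \cdot 5 \cdot 6 \cdot 18 + \frac{3211}{424}} = \sqrt{18 \cdot 30 \cdot 18 + \frac{3211}{424}} = \sqrt{540 \cdot 18 + \frac{3211}{424}} = \sqrt{9720 + \frac{3211}{424}} = \sqrt{\frac{4124491}{424}} = \frac{\sqrt{437196046}}{212}$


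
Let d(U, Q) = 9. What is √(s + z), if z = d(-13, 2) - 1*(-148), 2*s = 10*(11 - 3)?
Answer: √197 ≈ 14.036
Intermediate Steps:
s = 40 (s = (10*(11 - 3))/2 = (10*8)/2 = (½)*80 = 40)
z = 157 (z = 9 - 1*(-148) = 9 + 148 = 157)
√(s + z) = √(40 + 157) = √197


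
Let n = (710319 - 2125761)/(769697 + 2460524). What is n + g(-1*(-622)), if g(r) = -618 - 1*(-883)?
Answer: 854593123/3230221 ≈ 264.56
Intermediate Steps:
n = -1415442/3230221 ≈ -0.43819
g(r) = 265 (g(r) = -618 + 883 = 265)
n + g(-1*(-622)) = -1415442/3230221 + 265 = 854593123/3230221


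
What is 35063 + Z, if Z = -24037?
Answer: 11026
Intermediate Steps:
35063 + Z = 35063 - 24037 = 11026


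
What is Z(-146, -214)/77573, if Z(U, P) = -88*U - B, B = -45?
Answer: 12893/77573 ≈ 0.16620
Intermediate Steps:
Z(U, P) = 45 - 88*U (Z(U, P) = -88*U - 1*(-45) = -88*U + 45 = 45 - 88*U)
Z(-146, -214)/77573 = (45 - 88*(-146))/77573 = (45 + 12848)*(1/77573) = 12893*(1/77573) = 12893/77573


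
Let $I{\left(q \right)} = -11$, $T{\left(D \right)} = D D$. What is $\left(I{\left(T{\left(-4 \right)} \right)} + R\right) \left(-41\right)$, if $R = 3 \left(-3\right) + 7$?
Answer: $533$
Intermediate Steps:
$T{\left(D \right)} = D^{2}$
$R = -2$ ($R = -9 + 7 = -2$)
$\left(I{\left(T{\left(-4 \right)} \right)} + R\right) \left(-41\right) = \left(-11 - 2\right) \left(-41\right) = \left(-13\right) \left(-41\right) = 533$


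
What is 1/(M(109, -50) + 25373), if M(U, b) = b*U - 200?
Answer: 1/19723 ≈ 5.0702e-5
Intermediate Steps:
M(U, b) = -200 + U*b (M(U, b) = U*b - 200 = -200 + U*b)
1/(M(109, -50) + 25373) = 1/((-200 + 109*(-50)) + 25373) = 1/((-200 - 5450) + 25373) = 1/(-5650 + 25373) = 1/19723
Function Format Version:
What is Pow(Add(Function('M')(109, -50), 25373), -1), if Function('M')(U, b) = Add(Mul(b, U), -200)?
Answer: Rational(1, 19723) ≈ 5.0702e-5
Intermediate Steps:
Function('M')(U, b) = Add(-200, Mul(U, b)) (Function('M')(U, b) = Add(Mul(U, b), -200) = Add(-200, Mul(U, b)))
Pow(Add(Function('M')(109, -50), 25373), -1) = Pow(Add(Add(-200, Mul(109, -50)), 25373), -1) = Pow(Add(Add(-200, -5450), 25373), -1) = Pow(Add(-5650, 25373), -1) = Pow(19723, -1) = Rational(1, 19723)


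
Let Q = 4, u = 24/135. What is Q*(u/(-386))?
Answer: -16/8685 ≈ -0.0018423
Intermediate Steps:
u = 8/45 (u = 24*(1/135) = 8/45 ≈ 0.17778)
Q*(u/(-386)) = 4*((8/45)/(-386)) = 4*((8/45)*(-1/386)) = 4*(-4/8685) = -16/8685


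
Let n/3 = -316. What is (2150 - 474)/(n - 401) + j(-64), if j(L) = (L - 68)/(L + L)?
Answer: -9115/43168 ≈ -0.21115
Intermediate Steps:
n = -948 (n = 3*(-316) = -948)
j(L) = (-68 + L)/(2*L) (j(L) = (-68 + L)/((2*L)) = (-68 + L)*(1/(2*L)) = (-68 + L)/(2*L))
(2150 - 474)/(n - 401) + j(-64) = (2150 - 474)/(-948 - 401) + (½)*(-68 - 64)/(-64) = 1676/(-1349) + (½)*(-1/64)*(-132) = 1676*(-1/1349) + 33/32 = -1676/1349 + 33/32 = -9115/43168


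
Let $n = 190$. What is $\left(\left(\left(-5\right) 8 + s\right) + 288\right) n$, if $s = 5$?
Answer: $48070$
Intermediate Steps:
$\left(\left(\left(-5\right) 8 + s\right) + 288\right) n = \left(\left(\left(-5\right) 8 + 5\right) + 288\right) 190 = \left(\left(-40 + 5\right) + 288\right) 190 = \left(-35 + 288\right) 190 = 253 \cdot 190 = 48070$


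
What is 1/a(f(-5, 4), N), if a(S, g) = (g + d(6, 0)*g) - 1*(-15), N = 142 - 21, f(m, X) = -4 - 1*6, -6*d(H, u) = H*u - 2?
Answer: 3/529 ≈ 0.0056711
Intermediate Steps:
d(H, u) = 1/3 - H*u/6 (d(H, u) = -(H*u - 2)/6 = -(-2 + H*u)/6 = 1/3 - H*u/6)
f(m, X) = -10 (f(m, X) = -4 - 6 = -10)
N = 121
a(S, g) = 15 + 4*g/3 (a(S, g) = (g + (1/3 - 1/6*6*0)*g) - 1*(-15) = (g + (1/3 + 0)*g) + 15 = (g + g/3) + 15 = 4*g/3 + 15 = 15 + 4*g/3)
1/a(f(-5, 4), N) = 1/(15 + (4/3)*121) = 1/(15 + 484/3) = 1/(529/3) = 3/529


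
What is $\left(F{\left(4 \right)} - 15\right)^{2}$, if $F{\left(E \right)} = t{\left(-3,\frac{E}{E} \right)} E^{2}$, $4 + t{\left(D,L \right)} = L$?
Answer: $3969$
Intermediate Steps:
$t{\left(D,L \right)} = -4 + L$
$F{\left(E \right)} = - 3 E^{2}$ ($F{\left(E \right)} = \left(-4 + \frac{E}{E}\right) E^{2} = \left(-4 + 1\right) E^{2} = - 3 E^{2}$)
$\left(F{\left(4 \right)} - 15\right)^{2} = \left(- 3 \cdot 4^{2} - 15\right)^{2} = \left(\left(-3\right) 16 - 15\right)^{2} = \left(-48 - 15\right)^{2} = \left(-63\right)^{2} = 3969$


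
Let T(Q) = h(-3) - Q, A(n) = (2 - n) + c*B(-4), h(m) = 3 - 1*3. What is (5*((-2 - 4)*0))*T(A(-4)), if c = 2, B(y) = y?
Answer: 0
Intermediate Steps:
h(m) = 0 (h(m) = 3 - 3 = 0)
A(n) = -6 - n (A(n) = (2 - n) + 2*(-4) = (2 - n) - 8 = -6 - n)
T(Q) = -Q (T(Q) = 0 - Q = -Q)
(5*((-2 - 4)*0))*T(A(-4)) = (5*((-2 - 4)*0))*(-(-6 - 1*(-4))) = (5*(-6*0))*(-(-6 + 4)) = (5*0)*(-1*(-2)) = 0*2 = 0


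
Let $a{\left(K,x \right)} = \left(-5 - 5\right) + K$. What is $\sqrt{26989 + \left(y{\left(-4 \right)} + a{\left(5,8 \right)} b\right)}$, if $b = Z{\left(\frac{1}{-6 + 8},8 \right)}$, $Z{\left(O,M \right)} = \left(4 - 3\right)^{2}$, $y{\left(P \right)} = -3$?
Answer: $\sqrt{26981} \approx 164.26$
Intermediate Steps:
$a{\left(K,x \right)} = -10 + K$
$Z{\left(O,M \right)} = 1$ ($Z{\left(O,M \right)} = 1^{2} = 1$)
$b = 1$
$\sqrt{26989 + \left(y{\left(-4 \right)} + a{\left(5,8 \right)} b\right)} = \sqrt{26989 + \left(-3 + \left(-10 + 5\right) 1\right)} = \sqrt{26989 - 8} = \sqrt{26981}$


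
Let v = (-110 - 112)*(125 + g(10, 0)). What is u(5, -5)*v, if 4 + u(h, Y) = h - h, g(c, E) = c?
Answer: 119880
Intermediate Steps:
u(h, Y) = -4 (u(h, Y) = -4 + (h - h) = -4 + 0 = -4)
v = -29970 (v = (-110 - 112)*(125 + 10) = -222*135 = -29970)
u(5, -5)*v = -4*(-29970) = 119880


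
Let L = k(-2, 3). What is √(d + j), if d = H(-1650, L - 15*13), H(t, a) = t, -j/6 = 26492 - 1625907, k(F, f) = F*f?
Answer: 2*√2398710 ≈ 3097.6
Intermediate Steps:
L = -6 (L = -2*3 = -6)
j = 9596490 (j = -6*(26492 - 1625907) = -6*(-1599415) = 9596490)
d = -1650
√(d + j) = √(-1650 + 9596490) = √9594840 = 2*√2398710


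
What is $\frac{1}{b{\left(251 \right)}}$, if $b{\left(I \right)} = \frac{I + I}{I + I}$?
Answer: $1$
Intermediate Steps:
$b{\left(I \right)} = 1$ ($b{\left(I \right)} = \frac{2 I}{2 I} = 2 I \frac{1}{2 I} = 1$)
$\frac{1}{b{\left(251 \right)}} = 1^{-1} = 1$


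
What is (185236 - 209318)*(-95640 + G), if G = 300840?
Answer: -4941626400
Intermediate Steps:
(185236 - 209318)*(-95640 + G) = (185236 - 209318)*(-95640 + 300840) = -24082*205200 = -4941626400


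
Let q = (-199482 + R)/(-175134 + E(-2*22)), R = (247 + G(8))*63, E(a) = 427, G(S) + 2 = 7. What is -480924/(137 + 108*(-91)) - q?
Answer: 82241463522/1693085537 ≈ 48.575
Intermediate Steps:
G(S) = 5 (G(S) = -2 + 7 = 5)
R = 15876 (R = (247 + 5)*63 = 252*63 = 15876)
q = 183606/174707 (q = (-199482 + 15876)/(-175134 + 427) = -183606/(-174707) = -183606*(-1/174707) = 183606/174707 ≈ 1.0509)
-480924/(137 + 108*(-91)) - q = -480924/(137 + 108*(-91)) - 1*183606/174707 = -480924/(137 - 9828) - 183606/174707 = -480924/(-9691) - 183606/174707 = -480924*(-1/9691) - 183606/174707 = 480924/9691 - 183606/174707 = 82241463522/1693085537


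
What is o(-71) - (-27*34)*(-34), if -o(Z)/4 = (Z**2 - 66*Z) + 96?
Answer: -70504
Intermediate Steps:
o(Z) = -384 - 4*Z**2 + 264*Z (o(Z) = -4*((Z**2 - 66*Z) + 96) = -4*(96 + Z**2 - 66*Z) = -384 - 4*Z**2 + 264*Z)
o(-71) - (-27*34)*(-34) = (-384 - 4*(-71)**2 + 264*(-71)) - (-27*34)*(-34) = (-384 - 4*5041 - 18744) - (-918)*(-34) = (-384 - 20164 - 18744) - 1*31212 = -39292 - 31212 = -70504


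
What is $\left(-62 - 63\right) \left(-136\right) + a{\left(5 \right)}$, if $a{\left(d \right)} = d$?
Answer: $17005$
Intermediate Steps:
$\left(-62 - 63\right) \left(-136\right) + a{\left(5 \right)} = \left(-62 - 63\right) \left(-136\right) + 5 = \left(-125\right) \left(-136\right) + 5 = 17000 + 5 = 17005$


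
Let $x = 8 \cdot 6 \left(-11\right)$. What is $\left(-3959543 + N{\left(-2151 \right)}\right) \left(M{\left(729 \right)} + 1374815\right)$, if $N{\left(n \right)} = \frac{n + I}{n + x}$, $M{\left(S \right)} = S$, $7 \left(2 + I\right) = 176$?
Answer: $- \frac{34046224798490432}{6251} \approx -5.4465 \cdot 10^{12}$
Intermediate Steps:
$I = \frac{162}{7}$ ($I = -2 + \frac{1}{7} \cdot 176 = -2 + \frac{176}{7} = \frac{162}{7} \approx 23.143$)
$x = -528$ ($x = 48 \left(-11\right) = -528$)
$N{\left(n \right)} = \frac{\frac{162}{7} + n}{-528 + n}$ ($N{\left(n \right)} = \frac{n + \frac{162}{7}}{n - 528} = \frac{\frac{162}{7} + n}{-528 + n}$)
$\left(-3959543 + N{\left(-2151 \right)}\right) \left(M{\left(729 \right)} + 1374815\right) = \left(-3959543 + \frac{\frac{162}{7} - 2151}{-528 - 2151}\right) \left(729 + 1374815\right) = \left(-3959543 + \frac{1}{-2679} \left(- \frac{14895}{7}\right)\right) 1375544 = \left(-3959543 - - \frac{4965}{6251}\right) 1375544 = \left(-3959543 + \frac{4965}{6251}\right) 1375544 = \left(- \frac{24751098328}{6251}\right) 1375544 = - \frac{34046224798490432}{6251}$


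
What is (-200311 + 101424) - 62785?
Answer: -161672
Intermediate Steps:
(-200311 + 101424) - 62785 = -98887 - 62785 = -161672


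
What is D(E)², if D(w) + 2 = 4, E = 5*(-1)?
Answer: 4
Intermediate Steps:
E = -5
D(w) = 2 (D(w) = -2 + 4 = 2)
D(E)² = 2² = 4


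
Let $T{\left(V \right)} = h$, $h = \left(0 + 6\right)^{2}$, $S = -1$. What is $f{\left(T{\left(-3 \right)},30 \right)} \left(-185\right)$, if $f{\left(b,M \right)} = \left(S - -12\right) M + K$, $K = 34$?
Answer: $-67340$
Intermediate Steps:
$h = 36$ ($h = 6^{2} = 36$)
$T{\left(V \right)} = 36$
$f{\left(b,M \right)} = 34 + 11 M$ ($f{\left(b,M \right)} = \left(-1 - -12\right) M + 34 = \left(-1 + 12\right) M + 34 = 11 M + 34 = 34 + 11 M$)
$f{\left(T{\left(-3 \right)},30 \right)} \left(-185\right) = \left(34 + 11 \cdot 30\right) \left(-185\right) = \left(34 + 330\right) \left(-185\right) = 364 \left(-185\right) = -67340$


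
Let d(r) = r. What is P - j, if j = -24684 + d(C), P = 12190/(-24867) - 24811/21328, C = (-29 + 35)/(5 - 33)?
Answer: 2131048460771/86338224 ≈ 24683.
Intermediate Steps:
C = -3/14 (C = 6/(-28) = 6*(-1/28) = -3/14 ≈ -0.21429)
P = -20394499/12334032 (P = 12190*(-1/24867) - 24811*1/21328 = -12190/24867 - 577/496 = -20394499/12334032 ≈ -1.6535)
j = -345579/14 (j = -24684 - 3/14 = -345579/14 ≈ -24684.)
P - j = -20394499/12334032 - 1*(-345579/14) = -20394499/12334032 + 345579/14 = 2131048460771/86338224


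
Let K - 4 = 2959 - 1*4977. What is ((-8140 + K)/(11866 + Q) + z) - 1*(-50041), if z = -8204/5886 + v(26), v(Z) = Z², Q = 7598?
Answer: 484181577539/9547092 ≈ 50715.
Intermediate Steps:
K = -2014 (K = 4 + (2959 - 1*4977) = 4 + (2959 - 4977) = 4 - 2018 = -2014)
z = 1985366/2943 (z = -8204/5886 + 26² = -8204*1/5886 + 676 = -4102/2943 + 676 = 1985366/2943 ≈ 674.61)
((-8140 + K)/(11866 + Q) + z) - 1*(-50041) = ((-8140 - 2014)/(11866 + 7598) + 1985366/2943) - 1*(-50041) = (-10154/19464 + 1985366/2943) + 50041 = (-10154*1/19464 + 1985366/2943) + 50041 = (-5077/9732 + 1985366/2943) + 50041 = 6435546767/9547092 + 50041 = 484181577539/9547092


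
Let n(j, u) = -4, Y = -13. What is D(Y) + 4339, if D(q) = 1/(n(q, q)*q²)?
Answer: 2933163/676 ≈ 4339.0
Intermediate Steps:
D(q) = -1/(4*q²) (D(q) = 1/(-4*q²) = -1/(4*q²))
D(Y) + 4339 = -¼/(-13)² + 4339 = -¼*1/169 + 4339 = -1/676 + 4339 = 2933163/676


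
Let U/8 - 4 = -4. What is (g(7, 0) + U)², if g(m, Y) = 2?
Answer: 4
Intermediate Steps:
U = 0 (U = 32 + 8*(-4) = 32 - 32 = 0)
(g(7, 0) + U)² = (2 + 0)² = 2² = 4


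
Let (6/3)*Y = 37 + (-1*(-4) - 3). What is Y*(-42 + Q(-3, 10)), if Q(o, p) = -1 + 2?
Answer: -779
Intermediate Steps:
Q(o, p) = 1
Y = 19 (Y = (37 + (-1*(-4) - 3))/2 = (37 + (4 - 3))/2 = (37 + 1)/2 = (½)*38 = 19)
Y*(-42 + Q(-3, 10)) = 19*(-42 + 1) = 19*(-41) = -779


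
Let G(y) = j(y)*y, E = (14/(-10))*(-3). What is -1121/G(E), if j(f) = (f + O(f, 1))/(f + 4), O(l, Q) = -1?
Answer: -229805/336 ≈ -683.94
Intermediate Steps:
E = 21/5 (E = (14*(-⅒))*(-3) = -7/5*(-3) = 21/5 ≈ 4.2000)
j(f) = (-1 + f)/(4 + f) (j(f) = (f - 1)/(f + 4) = (-1 + f)/(4 + f))
G(y) = y*(-1 + y)/(4 + y) (G(y) = ((-1 + y)/(4 + y))*y = y*(-1 + y)/(4 + y))
-1121/G(E) = -1121*5*(4 + 21/5)/(21*(-1 + 21/5)) = -1121/((21/5)*(16/5)/(41/5)) = -1121/((21/5)*(5/41)*(16/5)) = -1121/336/205 = -1121*205/336 = -229805/336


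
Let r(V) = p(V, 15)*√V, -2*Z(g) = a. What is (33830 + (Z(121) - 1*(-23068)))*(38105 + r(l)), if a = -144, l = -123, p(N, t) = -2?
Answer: 2170841850 - 113940*I*√123 ≈ 2.1708e+9 - 1.2637e+6*I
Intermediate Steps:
Z(g) = 72 (Z(g) = -½*(-144) = 72)
r(V) = -2*√V
(33830 + (Z(121) - 1*(-23068)))*(38105 + r(l)) = (33830 + (72 - 1*(-23068)))*(38105 - 2*I*√123) = (33830 + (72 + 23068))*(38105 - 2*I*√123) = (33830 + 23140)*(38105 - 2*I*√123) = 56970*(38105 - 2*I*√123) = 2170841850 - 113940*I*√123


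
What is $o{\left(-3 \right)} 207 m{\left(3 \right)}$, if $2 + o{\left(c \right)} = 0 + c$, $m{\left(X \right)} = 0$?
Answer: $0$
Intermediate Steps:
$o{\left(c \right)} = -2 + c$ ($o{\left(c \right)} = -2 + \left(0 + c\right) = -2 + c$)
$o{\left(-3 \right)} 207 m{\left(3 \right)} = \left(-2 - 3\right) 207 \cdot 0 = \left(-5\right) 207 \cdot 0 = \left(-1035\right) 0 = 0$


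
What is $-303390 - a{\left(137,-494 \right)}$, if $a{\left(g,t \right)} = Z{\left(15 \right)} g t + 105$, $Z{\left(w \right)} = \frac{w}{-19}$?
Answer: $-356925$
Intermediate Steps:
$Z{\left(w \right)} = - \frac{w}{19}$ ($Z{\left(w \right)} = w \left(- \frac{1}{19}\right) = - \frac{w}{19}$)
$a{\left(g,t \right)} = 105 - \frac{15 g t}{19}$ ($a{\left(g,t \right)} = \left(- \frac{1}{19}\right) 15 g t + 105 = - \frac{15 g}{19} t + 105 = - \frac{15 g t}{19} + 105 = 105 - \frac{15 g t}{19}$)
$-303390 - a{\left(137,-494 \right)} = -303390 - \left(105 - \frac{2055}{19} \left(-494\right)\right) = -303390 - \left(105 + 53430\right) = -303390 - 53535 = -356925$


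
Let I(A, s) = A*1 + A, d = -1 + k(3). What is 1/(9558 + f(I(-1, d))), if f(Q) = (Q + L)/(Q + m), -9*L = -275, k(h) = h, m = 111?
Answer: 981/9376655 ≈ 0.00010462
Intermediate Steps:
L = 275/9 (L = -⅑*(-275) = 275/9 ≈ 30.556)
d = 2 (d = -1 + 3 = 2)
I(A, s) = 2*A (I(A, s) = A + A = 2*A)
f(Q) = (275/9 + Q)/(111 + Q) (f(Q) = (Q + 275/9)/(Q + 111) = (275/9 + Q)/(111 + Q))
1/(9558 + f(I(-1, d))) = 1/(9558 + (275/9 + 2*(-1))/(111 + 2*(-1))) = 1/(9558 + (275/9 - 2)/(111 - 2)) = 1/(9558 + (257/9)/109) = 1/(9558 + (1/109)*(257/9)) = 1/(9558 + 257/981) = 1/(9376655/981) = 981/9376655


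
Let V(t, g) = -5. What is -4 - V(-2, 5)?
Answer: 1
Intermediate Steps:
-4 - V(-2, 5) = -4 - 1*(-5) = -4 + 5 = 1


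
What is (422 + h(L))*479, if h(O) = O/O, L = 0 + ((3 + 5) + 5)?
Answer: 202617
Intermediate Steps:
L = 13 (L = 0 + (8 + 5) = 0 + 13 = 13)
h(O) = 1
(422 + h(L))*479 = (422 + 1)*479 = 423*479 = 202617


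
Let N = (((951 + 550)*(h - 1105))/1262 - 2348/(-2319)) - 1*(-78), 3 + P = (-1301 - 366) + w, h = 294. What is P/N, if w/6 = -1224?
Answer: 26380174092/2591707949 ≈ 10.179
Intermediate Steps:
w = -7344 (w = 6*(-1224) = -7344)
P = -9014 (P = -3 + ((-1301 - 366) - 7344) = -3 + (-1667 - 7344) = -3 - 9011 = -9014)
N = -2591707949/2926578 (N = (((951 + 550)*(294 - 1105))/1262 - 2348/(-2319)) - 1*(-78) = ((1501*(-811))*(1/1262) - 2348*(-1/2319)) + 78 = (-1217311*1/1262 + 2348/2319) + 78 = (-1217311/1262 + 2348/2319) + 78 = -2819981033/2926578 + 78 = -2591707949/2926578 ≈ -885.58)
P/N = -9014/(-2591707949/2926578) = -9014*(-2926578/2591707949) = 26380174092/2591707949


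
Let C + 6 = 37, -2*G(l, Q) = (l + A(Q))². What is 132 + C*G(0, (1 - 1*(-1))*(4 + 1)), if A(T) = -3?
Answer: -15/2 ≈ -7.5000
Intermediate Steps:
G(l, Q) = -(-3 + l)²/2 (G(l, Q) = -(l - 3)²/2 = -(-3 + l)²/2)
C = 31 (C = -6 + 37 = 31)
132 + C*G(0, (1 - 1*(-1))*(4 + 1)) = 132 + 31*(-(-3 + 0)²/2) = 132 + 31*(-½*(-3)²) = 132 + 31*(-½*9) = 132 + 31*(-9/2) = 132 - 279/2 = -15/2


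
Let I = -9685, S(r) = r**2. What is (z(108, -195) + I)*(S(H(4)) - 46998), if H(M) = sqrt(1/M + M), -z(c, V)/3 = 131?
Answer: 947206025/2 ≈ 4.7360e+8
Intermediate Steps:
z(c, V) = -393 (z(c, V) = -3*131 = -393)
H(M) = sqrt(M + 1/M)
(z(108, -195) + I)*(S(H(4)) - 46998) = (-393 - 9685)*((sqrt(4 + 1/4))**2 - 46998) = -10078*((sqrt(4 + 1/4))**2 - 46998) = -10078*((sqrt(17/4))**2 - 46998) = -10078*((sqrt(17)/2)**2 - 46998) = -10078*(17/4 - 46998) = -10078*(-187975/4) = 947206025/2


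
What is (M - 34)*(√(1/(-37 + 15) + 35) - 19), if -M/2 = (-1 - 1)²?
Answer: 798 - 21*√16918/11 ≈ 549.69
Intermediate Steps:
M = -8 (M = -2*(-1 - 1)² = -2*(-2)² = -2*4 = -8)
(M - 34)*(√(1/(-37 + 15) + 35) - 19) = (-8 - 34)*(√(1/(-37 + 15) + 35) - 19) = -42*(√(1/(-22) + 35) - 19) = -42*(√(-1/22 + 35) - 19) = -42*(√(769/22) - 19) = -42*(√16918/22 - 19) = -42*(-19 + √16918/22) = 798 - 21*√16918/11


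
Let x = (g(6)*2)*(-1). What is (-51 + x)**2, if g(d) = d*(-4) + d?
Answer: 225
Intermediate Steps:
g(d) = -3*d (g(d) = -4*d + d = -3*d)
x = 36 (x = (-3*6*2)*(-1) = -18*2*(-1) = -36*(-1) = 36)
(-51 + x)**2 = (-51 + 36)**2 = (-15)**2 = 225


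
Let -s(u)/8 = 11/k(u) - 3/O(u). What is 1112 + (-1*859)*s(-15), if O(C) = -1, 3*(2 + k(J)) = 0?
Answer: -16068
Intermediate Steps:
k(J) = -2 (k(J) = -2 + (1/3)*0 = -2 + 0 = -2)
s(u) = 20 (s(u) = -8*(11/(-2) - 3/(-1)) = -8*(11*(-1/2) - 3*(-1)) = -8*(-11/2 + 3) = -8*(-5/2) = 20)
1112 + (-1*859)*s(-15) = 1112 - 1*859*20 = 1112 - 859*20 = 1112 - 17180 = -16068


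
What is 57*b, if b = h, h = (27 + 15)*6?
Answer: 14364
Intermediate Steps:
h = 252 (h = 42*6 = 252)
b = 252
57*b = 57*252 = 14364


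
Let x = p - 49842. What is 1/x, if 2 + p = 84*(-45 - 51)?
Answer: -1/57908 ≈ -1.7269e-5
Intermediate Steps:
p = -8066 (p = -2 + 84*(-45 - 51) = -2 + 84*(-96) = -2 - 8064 = -8066)
x = -57908 (x = -8066 - 49842 = -57908)
1/x = 1/(-57908) = -1/57908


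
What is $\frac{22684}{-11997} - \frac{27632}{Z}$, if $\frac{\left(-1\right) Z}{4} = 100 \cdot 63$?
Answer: $- \frac{1667609}{2099475} \approx -0.7943$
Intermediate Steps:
$Z = -25200$ ($Z = - 4 \cdot 100 \cdot 63 = \left(-4\right) 6300 = -25200$)
$\frac{22684}{-11997} - \frac{27632}{Z} = \frac{22684}{-11997} - \frac{27632}{-25200} = 22684 \left(- \frac{1}{11997}\right) - - \frac{1727}{1575} = - \frac{22684}{11997} + \frac{1727}{1575} = - \frac{1667609}{2099475}$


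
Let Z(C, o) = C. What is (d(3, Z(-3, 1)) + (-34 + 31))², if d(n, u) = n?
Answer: 0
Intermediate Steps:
(d(3, Z(-3, 1)) + (-34 + 31))² = (3 + (-34 + 31))² = (3 - 3)² = 0² = 0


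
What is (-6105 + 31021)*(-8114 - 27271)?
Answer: -881652660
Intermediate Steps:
(-6105 + 31021)*(-8114 - 27271) = 24916*(-35385) = -881652660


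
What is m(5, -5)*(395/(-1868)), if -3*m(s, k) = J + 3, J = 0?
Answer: 395/1868 ≈ 0.21146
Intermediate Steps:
m(s, k) = -1 (m(s, k) = -(0 + 3)/3 = -⅓*3 = -1)
m(5, -5)*(395/(-1868)) = -395/(-1868) = -395*(-1)/1868 = -1*(-395/1868) = 395/1868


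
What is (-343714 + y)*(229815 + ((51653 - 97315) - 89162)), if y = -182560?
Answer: -49991293534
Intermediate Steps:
(-343714 + y)*(229815 + ((51653 - 97315) - 89162)) = (-343714 - 182560)*(229815 + ((51653 - 97315) - 89162)) = -526274*(229815 + (-45662 - 89162)) = -526274*(229815 - 134824) = -526274*94991 = -49991293534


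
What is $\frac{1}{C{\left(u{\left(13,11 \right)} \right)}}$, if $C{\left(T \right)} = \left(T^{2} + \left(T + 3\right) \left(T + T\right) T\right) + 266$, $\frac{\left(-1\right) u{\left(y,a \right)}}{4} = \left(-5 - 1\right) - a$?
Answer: $\frac{1}{661498} \approx 1.5117 \cdot 10^{-6}$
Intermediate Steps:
$u{\left(y,a \right)} = 24 + 4 a$ ($u{\left(y,a \right)} = - 4 \left(\left(-5 - 1\right) - a\right) = - 4 \left(-6 - a\right) = 24 + 4 a$)
$C{\left(T \right)} = 266 + T^{2} + 2 T^{2} \left(3 + T\right)$ ($C{\left(T \right)} = \left(T^{2} + \left(3 + T\right) 2 T T\right) + 266 = \left(T^{2} + 2 T \left(3 + T\right) T\right) + 266 = \left(T^{2} + 2 T^{2} \left(3 + T\right)\right) + 266 = 266 + T^{2} + 2 T^{2} \left(3 + T\right)$)
$\frac{1}{C{\left(u{\left(13,11 \right)} \right)}} = \frac{1}{266 + 2 \left(24 + 4 \cdot 11\right)^{3} + 7 \left(24 + 4 \cdot 11\right)^{2}} = \frac{1}{266 + 2 \left(24 + 44\right)^{3} + 7 \left(24 + 44\right)^{2}} = \frac{1}{266 + 2 \cdot 68^{3} + 7 \cdot 68^{2}} = \frac{1}{266 + 2 \cdot 314432 + 7 \cdot 4624} = \frac{1}{266 + 628864 + 32368} = \frac{1}{661498}$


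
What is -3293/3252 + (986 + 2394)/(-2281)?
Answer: -18503093/7417812 ≈ -2.4944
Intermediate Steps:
-3293/3252 + (986 + 2394)/(-2281) = -3293*1/3252 + 3380*(-1/2281) = -3293/3252 - 3380/2281 = -18503093/7417812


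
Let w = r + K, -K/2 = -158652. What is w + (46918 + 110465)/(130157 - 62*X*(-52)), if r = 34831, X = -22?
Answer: 2317417922/6581 ≈ 3.5214e+5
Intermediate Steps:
K = 317304 (K = -2*(-158652) = 317304)
w = 352135 (w = 34831 + 317304 = 352135)
w + (46918 + 110465)/(130157 - 62*X*(-52)) = 352135 + (46918 + 110465)/(130157 - 62*(-22)*(-52)) = 352135 + 157383/(130157 + 1364*(-52)) = 352135 + 157383/(130157 - 70928) = 352135 + 157383/59229 = 352135 + 157383*(1/59229) = 352135 + 17487/6581 = 2317417922/6581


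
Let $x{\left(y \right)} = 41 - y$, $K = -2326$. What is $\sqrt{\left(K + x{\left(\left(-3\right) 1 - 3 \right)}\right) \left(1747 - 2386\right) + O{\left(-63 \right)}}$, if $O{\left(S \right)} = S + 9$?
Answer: $3 \sqrt{161803} \approx 1206.7$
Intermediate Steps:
$O{\left(S \right)} = 9 + S$
$\sqrt{\left(K + x{\left(\left(-3\right) 1 - 3 \right)}\right) \left(1747 - 2386\right) + O{\left(-63 \right)}} = \sqrt{\left(-2326 + \left(41 - \left(\left(-3\right) 1 - 3\right)\right)\right) \left(1747 - 2386\right) + \left(9 - 63\right)} = \sqrt{\left(-2326 + \left(41 - \left(-3 - 3\right)\right)\right) \left(-639\right) - 54} = \sqrt{\left(-2326 + \left(41 - -6\right)\right) \left(-639\right) - 54} = \sqrt{\left(-2326 + \left(41 + 6\right)\right) \left(-639\right) - 54} = \sqrt{\left(-2326 + 47\right) \left(-639\right) - 54} = \sqrt{\left(-2279\right) \left(-639\right) - 54} = \sqrt{1456281 - 54} = \sqrt{1456227} = 3 \sqrt{161803}$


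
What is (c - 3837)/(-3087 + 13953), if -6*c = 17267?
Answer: -40289/65196 ≈ -0.61797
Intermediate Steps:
c = -17267/6 (c = -1/6*17267 = -17267/6 ≈ -2877.8)
(c - 3837)/(-3087 + 13953) = (-17267/6 - 3837)/(-3087 + 13953) = -40289/6/10866 = -40289/6*1/10866 = -40289/65196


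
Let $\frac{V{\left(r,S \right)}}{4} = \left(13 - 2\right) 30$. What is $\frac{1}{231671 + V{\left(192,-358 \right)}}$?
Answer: $\frac{1}{232991} \approx 4.292 \cdot 10^{-6}$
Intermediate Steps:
$V{\left(r,S \right)} = 1320$ ($V{\left(r,S \right)} = 4 \left(13 - 2\right) 30 = 4 \cdot 11 \cdot 30 = 4 \cdot 330 = 1320$)
$\frac{1}{231671 + V{\left(192,-358 \right)}} = \frac{1}{231671 + 1320} = \frac{1}{232991}$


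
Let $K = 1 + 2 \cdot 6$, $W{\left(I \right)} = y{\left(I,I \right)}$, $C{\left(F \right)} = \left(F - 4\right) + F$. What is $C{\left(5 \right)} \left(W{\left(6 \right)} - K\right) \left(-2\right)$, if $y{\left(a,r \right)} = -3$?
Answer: $192$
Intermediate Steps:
$C{\left(F \right)} = -4 + 2 F$ ($C{\left(F \right)} = \left(-4 + F\right) + F = -4 + 2 F$)
$W{\left(I \right)} = -3$
$K = 13$ ($K = 1 + 12 = 13$)
$C{\left(5 \right)} \left(W{\left(6 \right)} - K\right) \left(-2\right) = \left(-4 + 2 \cdot 5\right) \left(-3 - 13\right) \left(-2\right) = \left(-4 + 10\right) \left(-3 - 13\right) \left(-2\right) = 6 \left(-16\right) \left(-2\right) = \left(-96\right) \left(-2\right) = 192$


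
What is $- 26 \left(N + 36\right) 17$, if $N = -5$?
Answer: $-13702$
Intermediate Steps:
$- 26 \left(N + 36\right) 17 = - 26 \left(-5 + 36\right) 17 = \left(-26\right) 31 \cdot 17 = \left(-806\right) 17 = -13702$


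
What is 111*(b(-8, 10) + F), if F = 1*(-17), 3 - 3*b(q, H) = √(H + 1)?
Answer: -1776 - 37*√11 ≈ -1898.7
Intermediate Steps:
b(q, H) = 1 - √(1 + H)/3 (b(q, H) = 1 - √(H + 1)/3 = 1 - √(1 + H)/3)
F = -17
111*(b(-8, 10) + F) = 111*((1 - √(1 + 10)/3) - 17) = 111*((1 - √11/3) - 17) = 111*(-16 - √11/3) = -1776 - 37*√11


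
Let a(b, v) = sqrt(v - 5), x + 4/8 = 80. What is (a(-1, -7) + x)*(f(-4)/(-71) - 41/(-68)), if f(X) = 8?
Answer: 376353/9656 + 2367*I*sqrt(3)/2414 ≈ 38.976 + 1.6983*I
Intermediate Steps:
x = 159/2 (x = -1/2 + 80 = 159/2 ≈ 79.500)
a(b, v) = sqrt(-5 + v)
(a(-1, -7) + x)*(f(-4)/(-71) - 41/(-68)) = (sqrt(-5 - 7) + 159/2)*(8/(-71) - 41/(-68)) = (sqrt(-12) + 159/2)*(8*(-1/71) - 41*(-1/68)) = (2*I*sqrt(3) + 159/2)*(-8/71 + 41/68) = (159/2 + 2*I*sqrt(3))*(2367/4828) = 376353/9656 + 2367*I*sqrt(3)/2414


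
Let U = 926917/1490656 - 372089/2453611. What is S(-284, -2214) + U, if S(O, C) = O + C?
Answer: -9134690280075465/3657489958816 ≈ -2497.5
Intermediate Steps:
U = 1719637046903/3657489958816 (U = 926917*(1/1490656) - 372089*1/2453611 = 926917/1490656 - 372089/2453611 = 1719637046903/3657489958816 ≈ 0.47017)
S(O, C) = C + O
S(-284, -2214) + U = (-2214 - 284) + 1719637046903/3657489958816 = -2498 + 1719637046903/3657489958816 = -9134690280075465/3657489958816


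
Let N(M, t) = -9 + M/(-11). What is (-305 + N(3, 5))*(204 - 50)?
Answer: -48398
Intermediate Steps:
N(M, t) = -9 - M/11 (N(M, t) = -9 + M*(-1/11) = -9 - M/11)
(-305 + N(3, 5))*(204 - 50) = (-305 + (-9 - 1/11*3))*(204 - 50) = (-305 + (-9 - 3/11))*154 = (-305 - 102/11)*154 = -3457/11*154 = -48398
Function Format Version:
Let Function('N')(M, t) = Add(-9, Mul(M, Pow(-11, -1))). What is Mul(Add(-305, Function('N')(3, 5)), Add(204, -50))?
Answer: -48398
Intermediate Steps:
Function('N')(M, t) = Add(-9, Mul(Rational(-1, 11), M)) (Function('N')(M, t) = Add(-9, Mul(M, Rational(-1, 11))) = Add(-9, Mul(Rational(-1, 11), M)))
Mul(Add(-305, Function('N')(3, 5)), Add(204, -50)) = Mul(Add(-305, Add(-9, Mul(Rational(-1, 11), 3))), Add(204, -50)) = Mul(Add(-305, Add(-9, Rational(-3, 11))), 154) = Mul(Add(-305, Rational(-102, 11)), 154) = Mul(Rational(-3457, 11), 154) = -48398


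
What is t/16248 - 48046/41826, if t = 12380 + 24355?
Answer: 125971117/113264808 ≈ 1.1122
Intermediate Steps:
t = 36735
t/16248 - 48046/41826 = 36735/16248 - 48046/41826 = 36735*(1/16248) - 48046*1/41826 = 12245/5416 - 24023/20913 = 125971117/113264808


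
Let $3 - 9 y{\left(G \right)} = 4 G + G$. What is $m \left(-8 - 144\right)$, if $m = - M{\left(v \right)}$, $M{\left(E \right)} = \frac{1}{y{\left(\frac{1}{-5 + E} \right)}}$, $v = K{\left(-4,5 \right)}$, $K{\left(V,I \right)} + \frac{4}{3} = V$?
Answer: $\frac{1178}{3} \approx 392.67$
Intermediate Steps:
$K{\left(V,I \right)} = - \frac{4}{3} + V$
$v = - \frac{16}{3}$ ($v = - \frac{4}{3} - 4 = - \frac{16}{3} \approx -5.3333$)
$y{\left(G \right)} = \frac{1}{3} - \frac{5 G}{9}$ ($y{\left(G \right)} = \frac{1}{3} - \frac{4 G + G}{9} = \frac{1}{3} - \frac{5 G}{9}$)
$M{\left(E \right)} = \frac{1}{\frac{1}{3} - \frac{5}{9 \left(-5 + E\right)}}$
$m = - \frac{31}{12}$ ($m = - \frac{9 \left(-5 - \frac{16}{3}\right)}{-20 + 3 \left(- \frac{16}{3}\right)} = - \frac{9 \left(-31\right)}{\left(-20 - 16\right) 3} = - \frac{9 \left(-31\right)}{\left(-36\right) 3} = - \frac{9 \left(-1\right) \left(-31\right)}{36 \cdot 3} = \left(-1\right) \frac{31}{12} = - \frac{31}{12} \approx -2.5833$)
$m \left(-8 - 144\right) = - \frac{31 \left(-8 - 144\right)}{12} = \left(- \frac{31}{12}\right) \left(-152\right) = \frac{1178}{3}$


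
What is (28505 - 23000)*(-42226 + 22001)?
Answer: -111338625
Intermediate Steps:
(28505 - 23000)*(-42226 + 22001) = 5505*(-20225) = -111338625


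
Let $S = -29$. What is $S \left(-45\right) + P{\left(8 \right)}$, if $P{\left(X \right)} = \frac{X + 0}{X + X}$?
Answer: $\frac{2611}{2} \approx 1305.5$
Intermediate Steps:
$P{\left(X \right)} = \frac{1}{2}$ ($P{\left(X \right)} = \frac{X}{2 X} = X \frac{1}{2 X} = \frac{1}{2}$)
$S \left(-45\right) + P{\left(8 \right)} = \left(-29\right) \left(-45\right) + \frac{1}{2} = 1305 + \frac{1}{2} = \frac{2611}{2}$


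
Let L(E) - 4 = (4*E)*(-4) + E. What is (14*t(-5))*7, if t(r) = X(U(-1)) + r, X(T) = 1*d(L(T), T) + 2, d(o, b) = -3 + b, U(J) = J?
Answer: -686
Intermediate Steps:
L(E) = 4 - 15*E (L(E) = 4 + ((4*E)*(-4) + E) = 4 + (-16*E + E) = 4 - 15*E)
X(T) = -1 + T (X(T) = 1*(-3 + T) + 2 = (-3 + T) + 2 = -1 + T)
t(r) = -2 + r (t(r) = (-1 - 1) + r = -2 + r)
(14*t(-5))*7 = (14*(-2 - 5))*7 = (14*(-7))*7 = -98*7 = -686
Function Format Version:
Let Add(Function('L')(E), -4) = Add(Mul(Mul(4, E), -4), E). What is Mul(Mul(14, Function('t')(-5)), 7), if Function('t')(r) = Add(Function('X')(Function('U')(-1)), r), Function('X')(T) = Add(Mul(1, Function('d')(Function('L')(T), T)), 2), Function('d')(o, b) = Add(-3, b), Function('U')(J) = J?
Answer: -686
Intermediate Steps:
Function('L')(E) = Add(4, Mul(-15, E)) (Function('L')(E) = Add(4, Add(Mul(Mul(4, E), -4), E)) = Add(4, Add(Mul(-16, E), E)) = Add(4, Mul(-15, E)))
Function('X')(T) = Add(-1, T) (Function('X')(T) = Add(Mul(1, Add(-3, T)), 2) = Add(Add(-3, T), 2) = Add(-1, T))
Function('t')(r) = Add(-2, r) (Function('t')(r) = Add(Add(-1, -1), r) = Add(-2, r))
Mul(Mul(14, Function('t')(-5)), 7) = Mul(Mul(14, Add(-2, -5)), 7) = Mul(Mul(14, -7), 7) = Mul(-98, 7) = -686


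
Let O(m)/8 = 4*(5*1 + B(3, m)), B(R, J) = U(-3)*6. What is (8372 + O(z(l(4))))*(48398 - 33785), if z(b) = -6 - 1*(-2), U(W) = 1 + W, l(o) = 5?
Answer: 119066724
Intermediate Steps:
z(b) = -4 (z(b) = -6 + 2 = -4)
B(R, J) = -12 (B(R, J) = (1 - 3)*6 = -2*6 = -12)
O(m) = -224 (O(m) = 8*(4*(5*1 - 12)) = 8*(4*(5 - 12)) = 8*(4*(-7)) = 8*(-28) = -224)
(8372 + O(z(l(4))))*(48398 - 33785) = (8372 - 224)*(48398 - 33785) = 8148*14613 = 119066724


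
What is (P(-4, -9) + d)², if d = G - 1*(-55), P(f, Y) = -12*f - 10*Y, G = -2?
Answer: 36481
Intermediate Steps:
d = 53 (d = -2 - 1*(-55) = -2 + 55 = 53)
(P(-4, -9) + d)² = ((-12*(-4) - 10*(-9)) + 53)² = ((48 + 90) + 53)² = (138 + 53)² = 191² = 36481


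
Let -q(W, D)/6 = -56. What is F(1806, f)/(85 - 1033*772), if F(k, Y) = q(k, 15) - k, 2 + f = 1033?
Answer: 70/37971 ≈ 0.0018435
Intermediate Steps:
f = 1031 (f = -2 + 1033 = 1031)
q(W, D) = 336 (q(W, D) = -6*(-56) = 336)
F(k, Y) = 336 - k
F(1806, f)/(85 - 1033*772) = (336 - 1*1806)/(85 - 1033*772) = (336 - 1806)/(85 - 797476) = -1470/(-797391) = -1470*(-1/797391) = 70/37971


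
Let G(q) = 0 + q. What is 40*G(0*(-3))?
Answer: 0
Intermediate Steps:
G(q) = q
40*G(0*(-3)) = 40*(0*(-3)) = 40*0 = 0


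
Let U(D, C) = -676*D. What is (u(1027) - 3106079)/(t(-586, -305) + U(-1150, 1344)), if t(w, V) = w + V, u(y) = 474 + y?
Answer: -3104578/776509 ≈ -3.9981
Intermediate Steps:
t(w, V) = V + w
(u(1027) - 3106079)/(t(-586, -305) + U(-1150, 1344)) = ((474 + 1027) - 3106079)/((-305 - 586) - 676*(-1150)) = (1501 - 3106079)/(-891 + 777400) = -3104578/776509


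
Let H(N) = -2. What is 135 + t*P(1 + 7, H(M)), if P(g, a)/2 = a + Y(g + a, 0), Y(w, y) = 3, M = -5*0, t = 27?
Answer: 189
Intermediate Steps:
M = 0
P(g, a) = 6 + 2*a (P(g, a) = 2*(a + 3) = 2*(3 + a) = 6 + 2*a)
135 + t*P(1 + 7, H(M)) = 135 + 27*(6 + 2*(-2)) = 135 + 27*(6 - 4) = 135 + 27*2 = 135 + 54 = 189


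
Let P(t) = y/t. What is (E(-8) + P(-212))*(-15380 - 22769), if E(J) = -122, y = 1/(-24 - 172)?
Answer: 193390366107/41552 ≈ 4.6542e+6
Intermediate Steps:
y = -1/196 (y = 1/(-196) = -1/196 ≈ -0.0051020)
P(t) = -1/(196*t)
(E(-8) + P(-212))*(-15380 - 22769) = (-122 - 1/196/(-212))*(-15380 - 22769) = (-122 - 1/196*(-1/212))*(-38149) = (-122 + 1/41552)*(-38149) = -5069343/41552*(-38149) = 193390366107/41552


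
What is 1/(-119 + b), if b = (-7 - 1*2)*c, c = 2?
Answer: -1/137 ≈ -0.0072993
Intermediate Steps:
b = -18 (b = (-7 - 1*2)*2 = (-7 - 2)*2 = -9*2 = -18)
1/(-119 + b) = 1/(-119 - 18) = 1/(-137) = -1/137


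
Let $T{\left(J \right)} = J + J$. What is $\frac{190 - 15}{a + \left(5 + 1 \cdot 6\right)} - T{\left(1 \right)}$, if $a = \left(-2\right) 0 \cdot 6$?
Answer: $\frac{153}{11} \approx 13.909$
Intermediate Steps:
$T{\left(J \right)} = 2 J$
$a = 0$ ($a = 0 \cdot 6 = 0$)
$\frac{190 - 15}{a + \left(5 + 1 \cdot 6\right)} - T{\left(1 \right)} = \frac{190 - 15}{0 + \left(5 + 1 \cdot 6\right)} - 2 \cdot 1 = \frac{190 - 15}{0 + \left(5 + 6\right)} - 2 = \frac{175}{0 + 11} - 2 = \frac{175}{11} - 2 = \frac{153}{11}$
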